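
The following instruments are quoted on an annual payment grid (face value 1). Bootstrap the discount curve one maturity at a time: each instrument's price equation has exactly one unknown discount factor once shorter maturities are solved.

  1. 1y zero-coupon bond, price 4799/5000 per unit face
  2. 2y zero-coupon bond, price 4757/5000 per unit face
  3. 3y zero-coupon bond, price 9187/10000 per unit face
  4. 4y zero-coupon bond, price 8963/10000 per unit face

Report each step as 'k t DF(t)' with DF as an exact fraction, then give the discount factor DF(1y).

step 1 [1y] zero: DF = P = 4799/5000 ≈ 0.959800
step 2 [2y] zero: DF = P = 4757/5000 ≈ 0.951400
step 3 [3y] zero: DF = P = 9187/10000 ≈ 0.918700
step 4 [4y] zero: DF = P = 8963/10000 ≈ 0.896300

1 1 4799/5000
2 2 4757/5000
3 3 9187/10000
4 4 8963/10000
DF(1y) = 4799/5000 ≈ 0.959800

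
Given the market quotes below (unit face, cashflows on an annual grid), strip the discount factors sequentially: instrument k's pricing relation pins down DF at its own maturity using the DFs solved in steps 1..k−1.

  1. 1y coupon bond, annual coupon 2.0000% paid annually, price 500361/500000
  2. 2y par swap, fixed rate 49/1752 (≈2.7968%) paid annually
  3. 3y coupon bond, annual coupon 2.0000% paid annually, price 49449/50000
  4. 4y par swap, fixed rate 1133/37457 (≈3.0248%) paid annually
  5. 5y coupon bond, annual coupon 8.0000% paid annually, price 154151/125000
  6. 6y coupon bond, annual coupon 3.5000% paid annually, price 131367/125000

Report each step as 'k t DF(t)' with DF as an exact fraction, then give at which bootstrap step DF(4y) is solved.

step 1 [1y] bond c/1=1/50: DF=(500361/500000 − 1/50·(0))/(1+1/50) = 9811/10000 ≈ 0.981100
step 2 [2y] swap r/1=49/1752: DF=(1 − 49/1752·(0.981100))/(1+49/1752) = 9461/10000 ≈ 0.946100
step 3 [3y] bond c/1=1/50: DF=(49449/50000 − 1/50·(0.981100+0.946100))/(1+1/50) = 4659/5000 ≈ 0.931800
step 4 [4y] swap r/1=1133/37457: DF=(1 − 1133/37457·(0.981100+0.946100+0.931800))/(1+1133/37457) = 8867/10000 ≈ 0.886700
step 5 [5y] bond c/1=2/25: DF=(154151/125000 − 2/25·(0.981100+0.946100+0.931800+0.886700))/(1+2/25) = 2161/2500 ≈ 0.864400
step 6 [6y] bond c/1=7/200: DF=(131367/125000 − 7/200·(0.981100+0.946100+0.931800+0.886700+0.864400))/(1+7/200) = 1719/2000 ≈ 0.859500

1 1 9811/10000
2 2 9461/10000
3 3 4659/5000
4 4 8867/10000
5 5 2161/2500
6 6 1719/2000
DF(4y) is solved at step 4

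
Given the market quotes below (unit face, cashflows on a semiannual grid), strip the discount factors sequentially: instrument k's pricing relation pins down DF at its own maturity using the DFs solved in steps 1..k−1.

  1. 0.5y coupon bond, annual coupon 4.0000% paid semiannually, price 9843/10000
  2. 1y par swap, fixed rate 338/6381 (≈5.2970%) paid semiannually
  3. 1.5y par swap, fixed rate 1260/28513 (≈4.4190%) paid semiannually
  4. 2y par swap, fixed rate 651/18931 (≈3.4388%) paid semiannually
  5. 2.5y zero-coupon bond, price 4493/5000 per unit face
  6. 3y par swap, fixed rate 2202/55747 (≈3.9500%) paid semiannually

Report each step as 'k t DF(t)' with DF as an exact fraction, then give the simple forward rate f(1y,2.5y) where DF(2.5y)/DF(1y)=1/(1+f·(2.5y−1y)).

1 1/2 193/200
2 1 9493/10000
3 3/2 937/1000
4 2 9349/10000
5 5/2 4493/5000
6 3 8899/10000
f(1y,2.5y) = ((9493/10000)/(4493/5000) − 1)/(3/2) = 169/4493 ≈ 3.7614%

step 1 [0.5y] bond c/2=1/50: DF=(9843/10000 − 1/50·(0))/(1+1/50) = 193/200 ≈ 0.965000
step 2 [1y] swap r/2=169/6381: DF=(1 − 169/6381·(0.965000))/(1+169/6381) = 9493/10000 ≈ 0.949300
step 3 [1.5y] swap r/2=630/28513: DF=(1 − 630/28513·(0.965000+0.949300))/(1+630/28513) = 937/1000 ≈ 0.937000
step 4 [2y] swap r/2=651/37862: DF=(1 − 651/37862·(0.965000+0.949300+0.937000))/(1+651/37862) = 9349/10000 ≈ 0.934900
step 5 [2.5y] zero: DF = P = 4493/5000 ≈ 0.898600
step 6 [3y] swap r/2=1101/55747: DF=(1 − 1101/55747·(0.965000+0.949300+0.937000+0.934900+0.898600))/(1+1101/55747) = 8899/10000 ≈ 0.889900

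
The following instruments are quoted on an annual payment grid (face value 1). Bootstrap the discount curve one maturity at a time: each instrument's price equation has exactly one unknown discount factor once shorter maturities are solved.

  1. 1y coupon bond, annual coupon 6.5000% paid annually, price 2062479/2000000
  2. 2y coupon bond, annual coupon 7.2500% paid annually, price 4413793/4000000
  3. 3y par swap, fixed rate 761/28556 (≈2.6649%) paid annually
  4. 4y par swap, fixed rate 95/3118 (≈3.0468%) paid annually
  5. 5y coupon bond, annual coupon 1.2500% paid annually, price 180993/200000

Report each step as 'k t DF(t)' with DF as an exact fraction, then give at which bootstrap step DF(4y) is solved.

1 1 9683/10000
2 2 4817/5000
3 3 9239/10000
4 4 443/500
5 5 2119/2500
DF(4y) is solved at step 4

step 1 [1y] bond c/1=13/200: DF=(2062479/2000000 − 13/200·(0))/(1+13/200) = 9683/10000 ≈ 0.968300
step 2 [2y] bond c/1=29/400: DF=(4413793/4000000 − 29/400·(0.968300))/(1+29/400) = 4817/5000 ≈ 0.963400
step 3 [3y] swap r/1=761/28556: DF=(1 − 761/28556·(0.968300+0.963400))/(1+761/28556) = 9239/10000 ≈ 0.923900
step 4 [4y] swap r/1=95/3118: DF=(1 − 95/3118·(0.968300+0.963400+0.923900))/(1+95/3118) = 443/500 ≈ 0.886000
step 5 [5y] bond c/1=1/80: DF=(180993/200000 − 1/80·(0.968300+0.963400+0.923900+0.886000))/(1+1/80) = 2119/2500 ≈ 0.847600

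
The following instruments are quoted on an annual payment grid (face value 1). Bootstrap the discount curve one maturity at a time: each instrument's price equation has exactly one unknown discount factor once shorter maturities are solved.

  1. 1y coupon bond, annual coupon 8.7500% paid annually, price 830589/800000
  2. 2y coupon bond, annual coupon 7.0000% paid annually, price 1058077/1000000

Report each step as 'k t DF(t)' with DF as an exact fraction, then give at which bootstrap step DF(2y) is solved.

step 1 [1y] bond c/1=7/80: DF=(830589/800000 − 7/80·(0))/(1+7/80) = 9547/10000 ≈ 0.954700
step 2 [2y] bond c/1=7/100: DF=(1058077/1000000 − 7/100·(0.954700))/(1+7/100) = 579/625 ≈ 0.926400

1 1 9547/10000
2 2 579/625
DF(2y) is solved at step 2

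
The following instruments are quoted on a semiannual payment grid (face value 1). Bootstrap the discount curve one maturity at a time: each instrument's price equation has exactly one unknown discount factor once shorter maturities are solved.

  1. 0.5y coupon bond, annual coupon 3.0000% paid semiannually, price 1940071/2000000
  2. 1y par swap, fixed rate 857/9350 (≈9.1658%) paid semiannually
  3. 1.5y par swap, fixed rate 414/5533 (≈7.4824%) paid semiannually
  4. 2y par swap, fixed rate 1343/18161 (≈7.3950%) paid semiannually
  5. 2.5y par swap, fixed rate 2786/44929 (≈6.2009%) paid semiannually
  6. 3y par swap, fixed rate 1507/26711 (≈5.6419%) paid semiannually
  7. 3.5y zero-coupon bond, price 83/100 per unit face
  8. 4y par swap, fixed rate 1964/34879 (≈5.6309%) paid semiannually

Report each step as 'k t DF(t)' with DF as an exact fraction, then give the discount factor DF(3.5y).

1 1/2 9557/10000
2 1 9143/10000
3 3/2 1793/2000
4 2 8657/10000
5 5/2 8607/10000
6 3 8493/10000
7 7/2 83/100
8 4 2009/2500
DF(3.5y) = 83/100 ≈ 0.830000

step 1 [0.5y] bond c/2=3/200: DF=(1940071/2000000 − 3/200·(0))/(1+3/200) = 9557/10000 ≈ 0.955700
step 2 [1y] swap r/2=857/18700: DF=(1 − 857/18700·(0.955700))/(1+857/18700) = 9143/10000 ≈ 0.914300
step 3 [1.5y] swap r/2=207/5533: DF=(1 − 207/5533·(0.955700+0.914300))/(1+207/5533) = 1793/2000 ≈ 0.896500
step 4 [2y] swap r/2=1343/36322: DF=(1 − 1343/36322·(0.955700+0.914300+0.896500))/(1+1343/36322) = 8657/10000 ≈ 0.865700
step 5 [2.5y] swap r/2=1393/44929: DF=(1 − 1393/44929·(0.955700+0.914300+0.896500+0.865700))/(1+1393/44929) = 8607/10000 ≈ 0.860700
step 6 [3y] swap r/2=1507/53422: DF=(1 − 1507/53422·(0.955700+0.914300+0.896500+0.865700+0.860700))/(1+1507/53422) = 8493/10000 ≈ 0.849300
step 7 [3.5y] zero: DF = P = 83/100 ≈ 0.830000
step 8 [4y] swap r/2=982/34879: DF=(1 − 982/34879·(0.955700+0.914300+0.896500+0.865700+0.860700+0.849300+0.830000))/(1+982/34879) = 2009/2500 ≈ 0.803600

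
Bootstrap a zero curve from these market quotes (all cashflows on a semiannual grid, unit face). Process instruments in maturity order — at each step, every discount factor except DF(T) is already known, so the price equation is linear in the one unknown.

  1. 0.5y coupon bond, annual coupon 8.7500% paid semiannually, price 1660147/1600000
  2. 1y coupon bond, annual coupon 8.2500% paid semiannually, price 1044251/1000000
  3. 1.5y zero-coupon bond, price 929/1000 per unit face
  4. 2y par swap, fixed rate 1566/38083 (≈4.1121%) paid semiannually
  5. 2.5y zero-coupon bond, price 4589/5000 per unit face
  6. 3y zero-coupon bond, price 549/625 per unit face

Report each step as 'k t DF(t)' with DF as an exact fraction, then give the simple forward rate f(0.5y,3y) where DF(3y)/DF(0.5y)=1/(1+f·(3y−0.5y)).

1 1/2 9941/10000
2 1 1927/2000
3 3/2 929/1000
4 2 9217/10000
5 5/2 4589/5000
6 3 549/625
f(0.5y,3y) = ((9941/10000)/(549/625) − 1)/(5/2) = 1157/21960 ≈ 5.2687%

step 1 [0.5y] bond c/2=7/160: DF=(1660147/1600000 − 7/160·(0))/(1+7/160) = 9941/10000 ≈ 0.994100
step 2 [1y] bond c/2=33/800: DF=(1044251/1000000 − 33/800·(0.994100))/(1+33/800) = 1927/2000 ≈ 0.963500
step 3 [1.5y] zero: DF = P = 929/1000 ≈ 0.929000
step 4 [2y] swap r/2=783/38083: DF=(1 − 783/38083·(0.994100+0.963500+0.929000))/(1+783/38083) = 9217/10000 ≈ 0.921700
step 5 [2.5y] zero: DF = P = 4589/5000 ≈ 0.917800
step 6 [3y] zero: DF = P = 549/625 ≈ 0.878400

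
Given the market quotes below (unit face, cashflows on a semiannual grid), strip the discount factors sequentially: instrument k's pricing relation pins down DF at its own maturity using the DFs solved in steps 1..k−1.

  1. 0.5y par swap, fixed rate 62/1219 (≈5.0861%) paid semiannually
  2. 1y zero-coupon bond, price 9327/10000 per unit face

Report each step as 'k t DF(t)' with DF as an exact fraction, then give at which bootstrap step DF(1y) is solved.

step 1 [0.5y] swap r/2=31/1219: DF=(1 − 31/1219·(0))/(1+31/1219) = 1219/1250 ≈ 0.975200
step 2 [1y] zero: DF = P = 9327/10000 ≈ 0.932700

1 1/2 1219/1250
2 1 9327/10000
DF(1y) is solved at step 2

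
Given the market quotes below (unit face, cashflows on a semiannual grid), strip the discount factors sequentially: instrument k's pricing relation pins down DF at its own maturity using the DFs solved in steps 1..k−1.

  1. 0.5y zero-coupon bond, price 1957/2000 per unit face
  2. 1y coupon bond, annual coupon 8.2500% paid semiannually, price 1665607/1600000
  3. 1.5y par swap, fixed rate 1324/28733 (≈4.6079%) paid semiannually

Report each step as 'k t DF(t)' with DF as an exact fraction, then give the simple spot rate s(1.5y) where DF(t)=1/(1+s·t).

1 1/2 1957/2000
2 1 961/1000
3 3/2 4669/5000
s(1.5y) = (1/(4669/5000) − 1)/(3/2) = 662/14007 ≈ 4.7262%

step 1 [0.5y] zero: DF = P = 1957/2000 ≈ 0.978500
step 2 [1y] bond c/2=33/800: DF=(1665607/1600000 − 33/800·(0.978500))/(1+33/800) = 961/1000 ≈ 0.961000
step 3 [1.5y] swap r/2=662/28733: DF=(1 − 662/28733·(0.978500+0.961000))/(1+662/28733) = 4669/5000 ≈ 0.933800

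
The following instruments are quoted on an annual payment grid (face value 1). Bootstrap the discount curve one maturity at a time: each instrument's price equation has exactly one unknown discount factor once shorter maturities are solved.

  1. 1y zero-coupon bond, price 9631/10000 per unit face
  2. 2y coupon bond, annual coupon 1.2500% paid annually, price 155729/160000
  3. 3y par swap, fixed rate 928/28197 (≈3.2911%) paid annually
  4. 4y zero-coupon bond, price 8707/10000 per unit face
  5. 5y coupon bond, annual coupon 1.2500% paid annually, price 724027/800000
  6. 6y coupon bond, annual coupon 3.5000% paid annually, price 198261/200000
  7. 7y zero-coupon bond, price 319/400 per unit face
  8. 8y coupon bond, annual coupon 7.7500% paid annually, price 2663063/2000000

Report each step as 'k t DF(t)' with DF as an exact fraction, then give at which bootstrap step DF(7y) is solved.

step 1 [1y] zero: DF = P = 9631/10000 ≈ 0.963100
step 2 [2y] bond c/1=1/80: DF=(155729/160000 − 1/80·(0.963100))/(1+1/80) = 4747/5000 ≈ 0.949400
step 3 [3y] swap r/1=928/28197: DF=(1 − 928/28197·(0.963100+0.949400))/(1+928/28197) = 567/625 ≈ 0.907200
step 4 [4y] zero: DF = P = 8707/10000 ≈ 0.870700
step 5 [5y] bond c/1=1/80: DF=(724027/800000 − 1/80·(0.963100+0.949400+0.907200+0.870700))/(1+1/80) = 8483/10000 ≈ 0.848300
step 6 [6y] bond c/1=7/200: DF=(198261/200000 − 7/200·(0.963100+0.949400+0.907200+0.870700+0.848300))/(1+7/200) = 8043/10000 ≈ 0.804300
step 7 [7y] zero: DF = P = 319/400 ≈ 0.797500
step 8 [8y] bond c/1=31/400: DF=(2663063/2000000 − 31/400·(0.963100+0.949400+0.907200+0.870700+0.848300+0.804300+0.797500))/(1+31/400) = 7941/10000 ≈ 0.794100

1 1 9631/10000
2 2 4747/5000
3 3 567/625
4 4 8707/10000
5 5 8483/10000
6 6 8043/10000
7 7 319/400
8 8 7941/10000
DF(7y) is solved at step 7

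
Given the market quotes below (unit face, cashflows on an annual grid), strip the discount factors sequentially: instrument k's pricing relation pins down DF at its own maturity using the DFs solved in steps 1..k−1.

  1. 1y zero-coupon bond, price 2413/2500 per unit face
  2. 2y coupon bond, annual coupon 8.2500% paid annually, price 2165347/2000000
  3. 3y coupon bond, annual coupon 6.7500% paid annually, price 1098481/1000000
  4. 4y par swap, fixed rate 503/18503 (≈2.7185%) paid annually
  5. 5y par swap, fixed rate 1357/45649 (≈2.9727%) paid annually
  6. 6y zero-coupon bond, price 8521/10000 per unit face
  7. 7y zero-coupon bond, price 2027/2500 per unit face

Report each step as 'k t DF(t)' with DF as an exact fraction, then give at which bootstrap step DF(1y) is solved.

1 1 2413/2500
2 2 4633/5000
3 3 4547/5000
4 4 4497/5000
5 5 8643/10000
6 6 8521/10000
7 7 2027/2500
DF(1y) is solved at step 1

step 1 [1y] zero: DF = P = 2413/2500 ≈ 0.965200
step 2 [2y] bond c/1=33/400: DF=(2165347/2000000 − 33/400·(0.965200))/(1+33/400) = 4633/5000 ≈ 0.926600
step 3 [3y] bond c/1=27/400: DF=(1098481/1000000 − 27/400·(0.965200+0.926600))/(1+27/400) = 4547/5000 ≈ 0.909400
step 4 [4y] swap r/1=503/18503: DF=(1 − 503/18503·(0.965200+0.926600+0.909400))/(1+503/18503) = 4497/5000 ≈ 0.899400
step 5 [5y] swap r/1=1357/45649: DF=(1 − 1357/45649·(0.965200+0.926600+0.909400+0.899400))/(1+1357/45649) = 8643/10000 ≈ 0.864300
step 6 [6y] zero: DF = P = 8521/10000 ≈ 0.852100
step 7 [7y] zero: DF = P = 2027/2500 ≈ 0.810800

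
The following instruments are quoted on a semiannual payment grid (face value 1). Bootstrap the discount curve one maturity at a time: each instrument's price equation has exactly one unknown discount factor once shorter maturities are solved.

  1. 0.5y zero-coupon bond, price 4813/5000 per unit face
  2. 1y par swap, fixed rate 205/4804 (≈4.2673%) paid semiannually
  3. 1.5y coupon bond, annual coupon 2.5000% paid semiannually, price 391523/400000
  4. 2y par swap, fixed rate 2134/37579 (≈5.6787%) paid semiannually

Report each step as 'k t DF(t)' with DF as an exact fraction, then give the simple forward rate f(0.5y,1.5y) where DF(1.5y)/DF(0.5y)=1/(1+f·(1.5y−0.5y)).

step 1 [0.5y] zero: DF = P = 4813/5000 ≈ 0.962600
step 2 [1y] swap r/2=205/9608: DF=(1 − 205/9608·(0.962600))/(1+205/9608) = 959/1000 ≈ 0.959000
step 3 [1.5y] bond c/2=1/80: DF=(391523/400000 − 1/80·(0.962600+0.959000))/(1+1/80) = 943/1000 ≈ 0.943000
step 4 [2y] swap r/2=1067/37579: DF=(1 − 1067/37579·(0.962600+0.959000+0.943000))/(1+1067/37579) = 8933/10000 ≈ 0.893300

1 1/2 4813/5000
2 1 959/1000
3 3/2 943/1000
4 2 8933/10000
f(0.5y,1.5y) = ((4813/5000)/(943/1000) − 1)/(1) = 98/4715 ≈ 2.0785%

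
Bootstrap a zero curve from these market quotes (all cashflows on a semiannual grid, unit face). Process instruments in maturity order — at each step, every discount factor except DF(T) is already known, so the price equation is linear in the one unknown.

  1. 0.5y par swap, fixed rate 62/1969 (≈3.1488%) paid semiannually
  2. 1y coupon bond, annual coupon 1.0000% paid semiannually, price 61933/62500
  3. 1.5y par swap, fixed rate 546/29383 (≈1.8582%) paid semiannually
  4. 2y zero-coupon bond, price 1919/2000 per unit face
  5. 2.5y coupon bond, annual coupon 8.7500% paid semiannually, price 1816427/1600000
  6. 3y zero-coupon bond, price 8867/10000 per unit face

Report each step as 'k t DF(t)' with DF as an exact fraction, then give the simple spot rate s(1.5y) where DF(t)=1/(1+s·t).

step 1 [0.5y] swap r/2=31/1969: DF=(1 − 31/1969·(0))/(1+31/1969) = 1969/2000 ≈ 0.984500
step 2 [1y] bond c/2=1/200: DF=(61933/62500 − 1/200·(0.984500))/(1+1/200) = 9811/10000 ≈ 0.981100
step 3 [1.5y] swap r/2=273/29383: DF=(1 − 273/29383·(0.984500+0.981100))/(1+273/29383) = 9727/10000 ≈ 0.972700
step 4 [2y] zero: DF = P = 1919/2000 ≈ 0.959500
step 5 [2.5y] bond c/2=7/160: DF=(1816427/1600000 − 7/160·(0.984500+0.981100+0.972700+0.959500))/(1+7/160) = 9243/10000 ≈ 0.924300
step 6 [3y] zero: DF = P = 8867/10000 ≈ 0.886700

1 1/2 1969/2000
2 1 9811/10000
3 3/2 9727/10000
4 2 1919/2000
5 5/2 9243/10000
6 3 8867/10000
s(1.5y) = (1/(9727/10000) − 1)/(3/2) = 182/9727 ≈ 1.8711%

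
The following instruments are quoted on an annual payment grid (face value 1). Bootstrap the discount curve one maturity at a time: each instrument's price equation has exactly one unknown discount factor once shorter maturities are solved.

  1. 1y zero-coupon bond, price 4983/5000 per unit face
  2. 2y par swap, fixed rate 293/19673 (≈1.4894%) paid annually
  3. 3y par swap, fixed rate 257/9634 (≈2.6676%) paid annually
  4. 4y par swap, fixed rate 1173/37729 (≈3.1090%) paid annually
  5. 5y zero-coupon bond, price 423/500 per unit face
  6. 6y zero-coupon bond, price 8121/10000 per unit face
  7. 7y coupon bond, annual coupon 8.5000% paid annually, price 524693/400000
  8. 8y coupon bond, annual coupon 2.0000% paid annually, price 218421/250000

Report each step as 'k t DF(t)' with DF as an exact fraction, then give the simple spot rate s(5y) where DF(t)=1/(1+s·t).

1 1 4983/5000
2 2 9707/10000
3 3 9229/10000
4 4 8827/10000
5 5 423/500
6 6 8121/10000
7 7 1567/2000
8 8 7347/10000
s(5y) = (1/(423/500) − 1)/(5) = 77/2115 ≈ 3.6407%

step 1 [1y] zero: DF = P = 4983/5000 ≈ 0.996600
step 2 [2y] swap r/1=293/19673: DF=(1 − 293/19673·(0.996600))/(1+293/19673) = 9707/10000 ≈ 0.970700
step 3 [3y] swap r/1=257/9634: DF=(1 − 257/9634·(0.996600+0.970700))/(1+257/9634) = 9229/10000 ≈ 0.922900
step 4 [4y] swap r/1=1173/37729: DF=(1 − 1173/37729·(0.996600+0.970700+0.922900))/(1+1173/37729) = 8827/10000 ≈ 0.882700
step 5 [5y] zero: DF = P = 423/500 ≈ 0.846000
step 6 [6y] zero: DF = P = 8121/10000 ≈ 0.812100
step 7 [7y] bond c/1=17/200: DF=(524693/400000 − 17/200·(0.996600+0.970700+0.922900+0.882700+0.846000+0.812100))/(1+17/200) = 1567/2000 ≈ 0.783500
step 8 [8y] bond c/1=1/50: DF=(218421/250000 − 1/50·(0.996600+0.970700+0.922900+0.882700+0.846000+0.812100+0.783500))/(1+1/50) = 7347/10000 ≈ 0.734700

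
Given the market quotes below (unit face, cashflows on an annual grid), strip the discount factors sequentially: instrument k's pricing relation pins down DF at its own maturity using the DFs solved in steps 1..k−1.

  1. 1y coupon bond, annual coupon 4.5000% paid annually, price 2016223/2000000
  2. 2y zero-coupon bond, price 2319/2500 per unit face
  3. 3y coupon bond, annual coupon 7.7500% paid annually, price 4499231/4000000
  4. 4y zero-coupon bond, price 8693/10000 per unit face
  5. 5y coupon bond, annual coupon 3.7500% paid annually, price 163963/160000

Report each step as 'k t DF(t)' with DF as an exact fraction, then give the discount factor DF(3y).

1 1 9647/10000
2 2 2319/2500
3 3 4539/5000
4 4 8693/10000
5 5 8551/10000
DF(3y) = 4539/5000 ≈ 0.907800

step 1 [1y] bond c/1=9/200: DF=(2016223/2000000 − 9/200·(0))/(1+9/200) = 9647/10000 ≈ 0.964700
step 2 [2y] zero: DF = P = 2319/2500 ≈ 0.927600
step 3 [3y] bond c/1=31/400: DF=(4499231/4000000 − 31/400·(0.964700+0.927600))/(1+31/400) = 4539/5000 ≈ 0.907800
step 4 [4y] zero: DF = P = 8693/10000 ≈ 0.869300
step 5 [5y] bond c/1=3/80: DF=(163963/160000 − 3/80·(0.964700+0.927600+0.907800+0.869300))/(1+3/80) = 8551/10000 ≈ 0.855100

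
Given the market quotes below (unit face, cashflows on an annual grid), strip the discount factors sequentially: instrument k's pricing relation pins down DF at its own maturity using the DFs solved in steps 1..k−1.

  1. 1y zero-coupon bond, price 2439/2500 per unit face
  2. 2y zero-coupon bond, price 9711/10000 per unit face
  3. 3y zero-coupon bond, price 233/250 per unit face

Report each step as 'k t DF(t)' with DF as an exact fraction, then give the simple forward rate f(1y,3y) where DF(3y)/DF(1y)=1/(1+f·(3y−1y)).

step 1 [1y] zero: DF = P = 2439/2500 ≈ 0.975600
step 2 [2y] zero: DF = P = 9711/10000 ≈ 0.971100
step 3 [3y] zero: DF = P = 233/250 ≈ 0.932000

1 1 2439/2500
2 2 9711/10000
3 3 233/250
f(1y,3y) = ((2439/2500)/(233/250) − 1)/(2) = 109/4660 ≈ 2.3391%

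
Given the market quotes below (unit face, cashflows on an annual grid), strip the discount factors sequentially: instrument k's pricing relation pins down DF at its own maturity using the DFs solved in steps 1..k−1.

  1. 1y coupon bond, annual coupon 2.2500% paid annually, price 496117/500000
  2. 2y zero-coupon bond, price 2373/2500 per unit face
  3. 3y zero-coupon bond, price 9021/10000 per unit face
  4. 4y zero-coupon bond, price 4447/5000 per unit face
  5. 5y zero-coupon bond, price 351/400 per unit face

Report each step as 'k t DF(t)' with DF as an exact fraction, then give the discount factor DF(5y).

step 1 [1y] bond c/1=9/400: DF=(496117/500000 − 9/400·(0))/(1+9/400) = 1213/1250 ≈ 0.970400
step 2 [2y] zero: DF = P = 2373/2500 ≈ 0.949200
step 3 [3y] zero: DF = P = 9021/10000 ≈ 0.902100
step 4 [4y] zero: DF = P = 4447/5000 ≈ 0.889400
step 5 [5y] zero: DF = P = 351/400 ≈ 0.877500

1 1 1213/1250
2 2 2373/2500
3 3 9021/10000
4 4 4447/5000
5 5 351/400
DF(5y) = 351/400 ≈ 0.877500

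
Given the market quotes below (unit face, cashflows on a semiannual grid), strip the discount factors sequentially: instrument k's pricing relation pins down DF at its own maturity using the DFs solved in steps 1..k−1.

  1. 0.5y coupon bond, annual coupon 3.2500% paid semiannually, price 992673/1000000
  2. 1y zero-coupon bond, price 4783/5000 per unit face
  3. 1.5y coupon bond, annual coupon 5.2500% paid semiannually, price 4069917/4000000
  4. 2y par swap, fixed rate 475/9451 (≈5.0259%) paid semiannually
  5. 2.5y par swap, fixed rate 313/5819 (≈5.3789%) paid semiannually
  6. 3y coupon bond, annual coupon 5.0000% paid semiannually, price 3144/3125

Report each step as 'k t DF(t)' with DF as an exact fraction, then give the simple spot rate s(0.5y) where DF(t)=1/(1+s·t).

1 1/2 1221/1250
2 1 4783/5000
3 3/2 471/500
4 2 181/200
5 5/2 2187/2500
6 3 217/250
s(0.5y) = (1/(1221/1250) − 1)/(1/2) = 58/1221 ≈ 4.7502%

step 1 [0.5y] bond c/2=13/800: DF=(992673/1000000 − 13/800·(0))/(1+13/800) = 1221/1250 ≈ 0.976800
step 2 [1y] zero: DF = P = 4783/5000 ≈ 0.956600
step 3 [1.5y] bond c/2=21/800: DF=(4069917/4000000 − 21/800·(0.976800+0.956600))/(1+21/800) = 471/500 ≈ 0.942000
step 4 [2y] swap r/2=475/18902: DF=(1 − 475/18902·(0.976800+0.956600+0.942000))/(1+475/18902) = 181/200 ≈ 0.905000
step 5 [2.5y] swap r/2=313/11638: DF=(1 − 313/11638·(0.976800+0.956600+0.942000+0.905000))/(1+313/11638) = 2187/2500 ≈ 0.874800
step 6 [3y] bond c/2=1/40: DF=(3144/3125 − 1/40·(0.976800+0.956600+0.942000+0.905000+0.874800))/(1+1/40) = 217/250 ≈ 0.868000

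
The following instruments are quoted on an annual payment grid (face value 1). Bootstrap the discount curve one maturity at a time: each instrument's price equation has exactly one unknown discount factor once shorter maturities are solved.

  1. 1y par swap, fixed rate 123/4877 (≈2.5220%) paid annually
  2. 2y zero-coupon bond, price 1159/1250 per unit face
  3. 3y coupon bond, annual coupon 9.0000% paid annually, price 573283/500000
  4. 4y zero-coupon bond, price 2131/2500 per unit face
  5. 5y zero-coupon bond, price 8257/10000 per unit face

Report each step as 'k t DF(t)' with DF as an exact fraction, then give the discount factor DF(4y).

1 1 4877/5000
2 2 1159/1250
3 3 2237/2500
4 4 2131/2500
5 5 8257/10000
DF(4y) = 2131/2500 ≈ 0.852400

step 1 [1y] swap r/1=123/4877: DF=(1 − 123/4877·(0))/(1+123/4877) = 4877/5000 ≈ 0.975400
step 2 [2y] zero: DF = P = 1159/1250 ≈ 0.927200
step 3 [3y] bond c/1=9/100: DF=(573283/500000 − 9/100·(0.975400+0.927200))/(1+9/100) = 2237/2500 ≈ 0.894800
step 4 [4y] zero: DF = P = 2131/2500 ≈ 0.852400
step 5 [5y] zero: DF = P = 8257/10000 ≈ 0.825700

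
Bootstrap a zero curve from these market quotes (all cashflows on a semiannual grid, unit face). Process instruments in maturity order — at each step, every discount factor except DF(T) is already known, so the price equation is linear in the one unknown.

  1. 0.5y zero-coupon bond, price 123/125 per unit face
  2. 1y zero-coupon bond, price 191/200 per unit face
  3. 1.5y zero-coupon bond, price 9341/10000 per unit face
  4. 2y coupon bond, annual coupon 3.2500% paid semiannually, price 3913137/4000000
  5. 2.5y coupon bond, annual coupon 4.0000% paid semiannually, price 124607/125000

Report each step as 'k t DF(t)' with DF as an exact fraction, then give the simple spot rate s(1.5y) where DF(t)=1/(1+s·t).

1 1/2 123/125
2 1 191/200
3 3/2 9341/10000
4 2 9167/10000
5 5/2 903/1000
s(1.5y) = (1/(9341/10000) − 1)/(3/2) = 1318/28023 ≈ 4.7033%

step 1 [0.5y] zero: DF = P = 123/125 ≈ 0.984000
step 2 [1y] zero: DF = P = 191/200 ≈ 0.955000
step 3 [1.5y] zero: DF = P = 9341/10000 ≈ 0.934100
step 4 [2y] bond c/2=13/800: DF=(3913137/4000000 − 13/800·(0.984000+0.955000+0.934100))/(1+13/800) = 9167/10000 ≈ 0.916700
step 5 [2.5y] bond c/2=1/50: DF=(124607/125000 − 1/50·(0.984000+0.955000+0.934100+0.916700))/(1+1/50) = 903/1000 ≈ 0.903000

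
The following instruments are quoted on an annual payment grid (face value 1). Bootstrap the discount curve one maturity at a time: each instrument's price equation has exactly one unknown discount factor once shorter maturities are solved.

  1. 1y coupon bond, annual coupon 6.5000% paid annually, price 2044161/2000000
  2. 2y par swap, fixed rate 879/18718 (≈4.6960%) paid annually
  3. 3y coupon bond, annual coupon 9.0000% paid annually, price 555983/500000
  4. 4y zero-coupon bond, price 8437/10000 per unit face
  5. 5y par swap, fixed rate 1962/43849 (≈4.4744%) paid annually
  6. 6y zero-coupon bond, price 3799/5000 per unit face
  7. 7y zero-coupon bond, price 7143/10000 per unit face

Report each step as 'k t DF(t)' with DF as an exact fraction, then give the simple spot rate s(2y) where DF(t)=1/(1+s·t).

step 1 [1y] bond c/1=13/200: DF=(2044161/2000000 − 13/200·(0))/(1+13/200) = 9597/10000 ≈ 0.959700
step 2 [2y] swap r/1=879/18718: DF=(1 − 879/18718·(0.959700))/(1+879/18718) = 9121/10000 ≈ 0.912100
step 3 [3y] bond c/1=9/100: DF=(555983/500000 − 9/100·(0.959700+0.912100))/(1+9/100) = 541/625 ≈ 0.865600
step 4 [4y] zero: DF = P = 8437/10000 ≈ 0.843700
step 5 [5y] swap r/1=1962/43849: DF=(1 − 1962/43849·(0.959700+0.912100+0.865600+0.843700))/(1+1962/43849) = 4019/5000 ≈ 0.803800
step 6 [6y] zero: DF = P = 3799/5000 ≈ 0.759800
step 7 [7y] zero: DF = P = 7143/10000 ≈ 0.714300

1 1 9597/10000
2 2 9121/10000
3 3 541/625
4 4 8437/10000
5 5 4019/5000
6 6 3799/5000
7 7 7143/10000
s(2y) = (1/(9121/10000) − 1)/(2) = 879/18242 ≈ 4.8186%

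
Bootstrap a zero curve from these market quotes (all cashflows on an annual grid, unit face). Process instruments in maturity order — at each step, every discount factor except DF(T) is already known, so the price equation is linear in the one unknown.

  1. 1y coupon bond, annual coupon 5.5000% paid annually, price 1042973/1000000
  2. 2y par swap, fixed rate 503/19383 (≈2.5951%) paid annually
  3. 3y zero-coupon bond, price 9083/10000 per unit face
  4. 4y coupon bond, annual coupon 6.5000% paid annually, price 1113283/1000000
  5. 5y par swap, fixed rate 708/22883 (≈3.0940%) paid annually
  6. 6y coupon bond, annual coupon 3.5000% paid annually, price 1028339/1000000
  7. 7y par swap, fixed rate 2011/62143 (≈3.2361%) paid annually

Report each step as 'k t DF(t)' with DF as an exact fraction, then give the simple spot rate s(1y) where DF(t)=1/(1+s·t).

step 1 [1y] bond c/1=11/200: DF=(1042973/1000000 − 11/200·(0))/(1+11/200) = 4943/5000 ≈ 0.988600
step 2 [2y] swap r/1=503/19383: DF=(1 − 503/19383·(0.988600))/(1+503/19383) = 9497/10000 ≈ 0.949700
step 3 [3y] zero: DF = P = 9083/10000 ≈ 0.908300
step 4 [4y] bond c/1=13/200: DF=(1113283/1000000 − 13/200·(0.988600+0.949700+0.908300))/(1+13/200) = 2179/2500 ≈ 0.871600
step 5 [5y] swap r/1=708/22883: DF=(1 − 708/22883·(0.988600+0.949700+0.908300+0.871600))/(1+708/22883) = 1073/1250 ≈ 0.858400
step 6 [6y] bond c/1=7/200: DF=(1028339/1000000 − 7/200·(0.988600+0.949700+0.908300+0.871600+0.858400))/(1+7/200) = 2097/2500 ≈ 0.838800
step 7 [7y] swap r/1=2011/62143: DF=(1 − 2011/62143·(0.988600+0.949700+0.908300+0.871600+0.858400+0.838800))/(1+2011/62143) = 7989/10000 ≈ 0.798900

1 1 4943/5000
2 2 9497/10000
3 3 9083/10000
4 4 2179/2500
5 5 1073/1250
6 6 2097/2500
7 7 7989/10000
s(1y) = (1/(4943/5000) − 1)/(1) = 57/4943 ≈ 1.1531%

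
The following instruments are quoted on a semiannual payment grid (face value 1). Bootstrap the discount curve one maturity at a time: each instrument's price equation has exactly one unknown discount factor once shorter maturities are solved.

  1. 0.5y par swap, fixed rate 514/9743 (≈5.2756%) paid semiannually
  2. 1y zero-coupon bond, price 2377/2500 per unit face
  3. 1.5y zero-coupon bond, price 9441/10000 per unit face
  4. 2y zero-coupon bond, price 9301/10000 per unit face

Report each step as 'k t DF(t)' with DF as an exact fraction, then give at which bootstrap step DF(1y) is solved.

1 1/2 9743/10000
2 1 2377/2500
3 3/2 9441/10000
4 2 9301/10000
DF(1y) is solved at step 2

step 1 [0.5y] swap r/2=257/9743: DF=(1 − 257/9743·(0))/(1+257/9743) = 9743/10000 ≈ 0.974300
step 2 [1y] zero: DF = P = 2377/2500 ≈ 0.950800
step 3 [1.5y] zero: DF = P = 9441/10000 ≈ 0.944100
step 4 [2y] zero: DF = P = 9301/10000 ≈ 0.930100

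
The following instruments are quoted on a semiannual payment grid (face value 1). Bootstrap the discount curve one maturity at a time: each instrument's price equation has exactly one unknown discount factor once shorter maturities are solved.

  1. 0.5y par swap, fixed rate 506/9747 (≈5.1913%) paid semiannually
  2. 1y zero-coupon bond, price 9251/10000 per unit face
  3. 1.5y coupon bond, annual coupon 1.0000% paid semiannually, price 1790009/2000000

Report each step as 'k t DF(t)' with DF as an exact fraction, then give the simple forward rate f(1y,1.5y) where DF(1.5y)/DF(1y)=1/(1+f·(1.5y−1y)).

step 1 [0.5y] swap r/2=253/9747: DF=(1 − 253/9747·(0))/(1+253/9747) = 9747/10000 ≈ 0.974700
step 2 [1y] zero: DF = P = 9251/10000 ≈ 0.925100
step 3 [1.5y] bond c/2=1/200: DF=(1790009/2000000 − 1/200·(0.974700+0.925100))/(1+1/200) = 8811/10000 ≈ 0.881100

1 1/2 9747/10000
2 1 9251/10000
3 3/2 8811/10000
f(1y,1.5y) = ((9251/10000)/(8811/10000) − 1)/(1/2) = 80/801 ≈ 9.9875%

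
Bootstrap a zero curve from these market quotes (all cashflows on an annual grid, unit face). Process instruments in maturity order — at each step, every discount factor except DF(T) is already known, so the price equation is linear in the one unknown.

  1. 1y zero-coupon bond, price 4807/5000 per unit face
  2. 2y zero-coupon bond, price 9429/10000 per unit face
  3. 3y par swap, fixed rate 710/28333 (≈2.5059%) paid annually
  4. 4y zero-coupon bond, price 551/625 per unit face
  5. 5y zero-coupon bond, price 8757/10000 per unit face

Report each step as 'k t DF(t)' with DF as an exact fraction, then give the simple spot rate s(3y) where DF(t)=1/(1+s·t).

1 1 4807/5000
2 2 9429/10000
3 3 929/1000
4 4 551/625
5 5 8757/10000
s(3y) = (1/(929/1000) − 1)/(3) = 71/2787 ≈ 2.5475%

step 1 [1y] zero: DF = P = 4807/5000 ≈ 0.961400
step 2 [2y] zero: DF = P = 9429/10000 ≈ 0.942900
step 3 [3y] swap r/1=710/28333: DF=(1 − 710/28333·(0.961400+0.942900))/(1+710/28333) = 929/1000 ≈ 0.929000
step 4 [4y] zero: DF = P = 551/625 ≈ 0.881600
step 5 [5y] zero: DF = P = 8757/10000 ≈ 0.875700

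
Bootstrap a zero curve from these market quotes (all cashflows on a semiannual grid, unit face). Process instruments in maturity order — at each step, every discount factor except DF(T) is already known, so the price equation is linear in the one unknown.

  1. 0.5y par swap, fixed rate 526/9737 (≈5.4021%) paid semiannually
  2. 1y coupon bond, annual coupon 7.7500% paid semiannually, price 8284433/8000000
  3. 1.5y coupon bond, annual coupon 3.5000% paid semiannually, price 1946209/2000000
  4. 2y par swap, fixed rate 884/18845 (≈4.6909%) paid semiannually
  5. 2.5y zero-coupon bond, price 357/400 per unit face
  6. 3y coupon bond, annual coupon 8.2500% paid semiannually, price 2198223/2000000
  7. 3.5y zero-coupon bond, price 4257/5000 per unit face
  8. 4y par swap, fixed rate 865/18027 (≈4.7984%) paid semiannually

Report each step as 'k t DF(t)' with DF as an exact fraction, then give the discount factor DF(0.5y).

step 1 [0.5y] swap r/2=263/9737: DF=(1 − 263/9737·(0))/(1+263/9737) = 9737/10000 ≈ 0.973700
step 2 [1y] bond c/2=31/800: DF=(8284433/8000000 − 31/800·(0.973700))/(1+31/800) = 4803/5000 ≈ 0.960600
step 3 [1.5y] bond c/2=7/400: DF=(1946209/2000000 − 7/400·(0.973700+0.960600))/(1+7/400) = 9231/10000 ≈ 0.923100
step 4 [2y] swap r/2=442/18845: DF=(1 − 442/18845·(0.973700+0.960600+0.923100))/(1+442/18845) = 2279/2500 ≈ 0.911600
step 5 [2.5y] zero: DF = P = 357/400 ≈ 0.892500
step 6 [3y] bond c/2=33/800: DF=(2198223/2000000 − 33/800·(0.973700+0.960600+0.923100+0.911600+0.892500))/(1+33/800) = 8709/10000 ≈ 0.870900
step 7 [3.5y] zero: DF = P = 4257/5000 ≈ 0.851400
step 8 [4y] swap r/2=865/36054: DF=(1 − 865/36054·(0.973700+0.960600+0.923100+0.911600+0.892500+0.870900+0.851400))/(1+865/36054) = 827/1000 ≈ 0.827000

1 1/2 9737/10000
2 1 4803/5000
3 3/2 9231/10000
4 2 2279/2500
5 5/2 357/400
6 3 8709/10000
7 7/2 4257/5000
8 4 827/1000
DF(0.5y) = 9737/10000 ≈ 0.973700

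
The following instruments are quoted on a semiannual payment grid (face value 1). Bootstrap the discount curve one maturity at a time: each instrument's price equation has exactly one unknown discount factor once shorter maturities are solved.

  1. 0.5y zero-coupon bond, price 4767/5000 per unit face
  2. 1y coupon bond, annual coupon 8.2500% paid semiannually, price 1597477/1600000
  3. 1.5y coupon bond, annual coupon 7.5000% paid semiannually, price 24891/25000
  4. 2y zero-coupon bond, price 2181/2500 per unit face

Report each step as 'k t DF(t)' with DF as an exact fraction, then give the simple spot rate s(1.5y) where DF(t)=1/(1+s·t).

1 1/2 4767/5000
2 1 9211/10000
3 3/2 8919/10000
4 2 2181/2500
s(1.5y) = (1/(8919/10000) − 1)/(3/2) = 2162/26757 ≈ 8.0801%

step 1 [0.5y] zero: DF = P = 4767/5000 ≈ 0.953400
step 2 [1y] bond c/2=33/800: DF=(1597477/1600000 − 33/800·(0.953400))/(1+33/800) = 9211/10000 ≈ 0.921100
step 3 [1.5y] bond c/2=3/80: DF=(24891/25000 − 3/80·(0.953400+0.921100))/(1+3/80) = 8919/10000 ≈ 0.891900
step 4 [2y] zero: DF = P = 2181/2500 ≈ 0.872400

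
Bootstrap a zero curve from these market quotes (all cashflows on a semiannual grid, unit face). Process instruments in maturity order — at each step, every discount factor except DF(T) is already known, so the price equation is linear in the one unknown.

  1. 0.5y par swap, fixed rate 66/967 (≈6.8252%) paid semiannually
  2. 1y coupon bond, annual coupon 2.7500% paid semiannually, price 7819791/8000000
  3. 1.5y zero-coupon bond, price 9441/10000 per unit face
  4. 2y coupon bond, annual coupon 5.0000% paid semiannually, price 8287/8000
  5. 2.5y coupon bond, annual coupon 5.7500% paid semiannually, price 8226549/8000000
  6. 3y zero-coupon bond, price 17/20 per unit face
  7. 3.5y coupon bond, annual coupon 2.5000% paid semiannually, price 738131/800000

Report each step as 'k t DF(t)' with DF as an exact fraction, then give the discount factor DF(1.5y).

1 1/2 967/1000
2 1 9511/10000
3 3/2 9441/10000
4 2 588/625
5 5/2 8933/10000
6 3 17/20
7 7/2 2107/2500
DF(1.5y) = 9441/10000 ≈ 0.944100

step 1 [0.5y] swap r/2=33/967: DF=(1 − 33/967·(0))/(1+33/967) = 967/1000 ≈ 0.967000
step 2 [1y] bond c/2=11/800: DF=(7819791/8000000 − 11/800·(0.967000))/(1+11/800) = 9511/10000 ≈ 0.951100
step 3 [1.5y] zero: DF = P = 9441/10000 ≈ 0.944100
step 4 [2y] bond c/2=1/40: DF=(8287/8000 − 1/40·(0.967000+0.951100+0.944100))/(1+1/40) = 588/625 ≈ 0.940800
step 5 [2.5y] bond c/2=23/800: DF=(8226549/8000000 − 23/800·(0.967000+0.951100+0.944100+0.940800))/(1+23/800) = 8933/10000 ≈ 0.893300
step 6 [3y] zero: DF = P = 17/20 ≈ 0.850000
step 7 [3.5y] bond c/2=1/80: DF=(738131/800000 − 1/80·(0.967000+0.951100+0.944100+0.940800+0.893300+0.850000))/(1+1/80) = 2107/2500 ≈ 0.842800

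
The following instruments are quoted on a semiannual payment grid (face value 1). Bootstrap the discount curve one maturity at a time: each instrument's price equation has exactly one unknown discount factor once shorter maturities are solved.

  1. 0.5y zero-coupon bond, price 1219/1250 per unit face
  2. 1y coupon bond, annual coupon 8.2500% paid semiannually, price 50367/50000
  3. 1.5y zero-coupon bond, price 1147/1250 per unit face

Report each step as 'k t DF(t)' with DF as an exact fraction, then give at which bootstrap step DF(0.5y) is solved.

step 1 [0.5y] zero: DF = P = 1219/1250 ≈ 0.975200
step 2 [1y] bond c/2=33/800: DF=(50367/50000 − 33/800·(0.975200))/(1+33/800) = 1161/1250 ≈ 0.928800
step 3 [1.5y] zero: DF = P = 1147/1250 ≈ 0.917600

1 1/2 1219/1250
2 1 1161/1250
3 3/2 1147/1250
DF(0.5y) is solved at step 1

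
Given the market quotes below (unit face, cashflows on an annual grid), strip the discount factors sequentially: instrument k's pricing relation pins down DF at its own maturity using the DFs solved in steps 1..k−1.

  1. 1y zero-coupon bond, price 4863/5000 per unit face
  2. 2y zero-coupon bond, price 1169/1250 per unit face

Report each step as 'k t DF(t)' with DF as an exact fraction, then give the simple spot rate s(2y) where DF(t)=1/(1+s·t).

step 1 [1y] zero: DF = P = 4863/5000 ≈ 0.972600
step 2 [2y] zero: DF = P = 1169/1250 ≈ 0.935200

1 1 4863/5000
2 2 1169/1250
s(2y) = (1/(1169/1250) − 1)/(2) = 81/2338 ≈ 3.4645%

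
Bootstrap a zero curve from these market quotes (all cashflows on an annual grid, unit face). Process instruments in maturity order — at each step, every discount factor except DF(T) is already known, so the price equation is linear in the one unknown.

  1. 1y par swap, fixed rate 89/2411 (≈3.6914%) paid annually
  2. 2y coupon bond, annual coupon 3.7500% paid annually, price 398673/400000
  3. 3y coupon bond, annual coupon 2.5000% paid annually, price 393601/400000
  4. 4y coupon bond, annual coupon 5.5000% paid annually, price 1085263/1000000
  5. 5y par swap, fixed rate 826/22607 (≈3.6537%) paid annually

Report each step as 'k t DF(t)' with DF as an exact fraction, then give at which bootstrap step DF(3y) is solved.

1 1 2411/2500
2 2 4629/5000
3 3 9139/10000
4 4 353/400
5 5 2087/2500
DF(3y) is solved at step 3

step 1 [1y] swap r/1=89/2411: DF=(1 − 89/2411·(0))/(1+89/2411) = 2411/2500 ≈ 0.964400
step 2 [2y] bond c/1=3/80: DF=(398673/400000 − 3/80·(0.964400))/(1+3/80) = 4629/5000 ≈ 0.925800
step 3 [3y] bond c/1=1/40: DF=(393601/400000 − 1/40·(0.964400+0.925800))/(1+1/40) = 9139/10000 ≈ 0.913900
step 4 [4y] bond c/1=11/200: DF=(1085263/1000000 − 11/200·(0.964400+0.925800+0.913900))/(1+11/200) = 353/400 ≈ 0.882500
step 5 [5y] swap r/1=826/22607: DF=(1 − 826/22607·(0.964400+0.925800+0.913900+0.882500))/(1+826/22607) = 2087/2500 ≈ 0.834800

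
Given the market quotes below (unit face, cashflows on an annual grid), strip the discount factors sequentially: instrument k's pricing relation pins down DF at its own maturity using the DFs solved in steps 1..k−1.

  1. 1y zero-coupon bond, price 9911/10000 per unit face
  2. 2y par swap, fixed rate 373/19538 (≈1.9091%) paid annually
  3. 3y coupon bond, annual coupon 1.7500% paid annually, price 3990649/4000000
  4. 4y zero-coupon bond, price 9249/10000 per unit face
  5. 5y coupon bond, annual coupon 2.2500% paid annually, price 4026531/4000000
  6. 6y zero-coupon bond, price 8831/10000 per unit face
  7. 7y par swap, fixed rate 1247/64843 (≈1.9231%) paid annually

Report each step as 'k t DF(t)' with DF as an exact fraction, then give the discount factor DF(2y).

step 1 [1y] zero: DF = P = 9911/10000 ≈ 0.991100
step 2 [2y] swap r/1=373/19538: DF=(1 − 373/19538·(0.991100))/(1+373/19538) = 9627/10000 ≈ 0.962700
step 3 [3y] bond c/1=7/400: DF=(3990649/4000000 − 7/400·(0.991100+0.962700))/(1+7/400) = 9469/10000 ≈ 0.946900
step 4 [4y] zero: DF = P = 9249/10000 ≈ 0.924900
step 5 [5y] bond c/1=9/400: DF=(4026531/4000000 − 9/400·(0.991100+0.962700+0.946900+0.924900))/(1+9/400) = 9003/10000 ≈ 0.900300
step 6 [6y] zero: DF = P = 8831/10000 ≈ 0.883100
step 7 [7y] swap r/1=1247/64843: DF=(1 − 1247/64843·(0.991100+0.962700+0.946900+0.924900+0.900300+0.883100))/(1+1247/64843) = 8753/10000 ≈ 0.875300

1 1 9911/10000
2 2 9627/10000
3 3 9469/10000
4 4 9249/10000
5 5 9003/10000
6 6 8831/10000
7 7 8753/10000
DF(2y) = 9627/10000 ≈ 0.962700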